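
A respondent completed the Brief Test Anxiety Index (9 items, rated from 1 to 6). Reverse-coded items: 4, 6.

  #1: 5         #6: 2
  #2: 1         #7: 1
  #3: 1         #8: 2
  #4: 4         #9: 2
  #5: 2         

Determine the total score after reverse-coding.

22

Reverse-coded items (reverse-coded value = 7 − response):
  item 4: 7 − 4 = 3
  item 6: 7 − 2 = 5
Scored responses: 5, 1, 1, 3, 2, 5, 1, 2, 2
Total = 5 + 1 + 1 + 3 + 2 + 5 + 1 + 2 + 2 = 22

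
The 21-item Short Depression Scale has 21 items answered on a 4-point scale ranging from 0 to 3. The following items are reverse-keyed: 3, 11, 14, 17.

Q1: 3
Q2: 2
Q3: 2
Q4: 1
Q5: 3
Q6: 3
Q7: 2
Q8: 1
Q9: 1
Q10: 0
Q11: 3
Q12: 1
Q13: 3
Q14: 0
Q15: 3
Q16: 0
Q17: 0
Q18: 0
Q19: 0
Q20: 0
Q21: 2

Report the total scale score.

Reversing items 3, 11, 14, and 17 with 3 − raw:
Total = 3 + 2 + (3−2) + 1 + 3 + 3 + 2 + 1 + 1 + 0 + (3−3) + 1 + 3 + (3−0) + 3 + 0 + (3−0) + 0 + 0 + 0 + 2
      = 3 + 2 + 1 + 1 + 3 + 3 + 2 + 1 + 1 + 0 + 0 + 1 + 3 + 3 + 3 + 0 + 3 + 0 + 0 + 0 + 2 = 32

32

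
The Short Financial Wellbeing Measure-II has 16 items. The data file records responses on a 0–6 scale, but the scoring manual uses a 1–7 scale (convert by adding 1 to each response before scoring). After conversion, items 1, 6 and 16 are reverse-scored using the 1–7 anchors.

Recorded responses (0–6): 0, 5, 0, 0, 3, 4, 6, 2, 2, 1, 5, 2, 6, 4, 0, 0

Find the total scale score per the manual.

Convert to 1–7: 1, 6, 1, 1, 4, 5, 7, 3, 3, 2, 6, 3, 7, 5, 1, 1
Reverse-coded (reversed = (1+7) − raw = 8 − raw):
  item 1: 8 − 1 = 7
  item 6: 8 − 5 = 3
  item 16: 8 − 1 = 7
Scored: 7, 6, 1, 1, 4, 3, 7, 3, 3, 2, 6, 3, 7, 5, 1, 7
Total = 66

66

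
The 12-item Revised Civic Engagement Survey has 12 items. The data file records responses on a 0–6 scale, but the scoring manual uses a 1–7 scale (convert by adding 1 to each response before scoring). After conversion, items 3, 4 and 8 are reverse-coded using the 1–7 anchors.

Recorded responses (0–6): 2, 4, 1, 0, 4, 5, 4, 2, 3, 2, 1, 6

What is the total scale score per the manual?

58

Convert to 1–7: 3, 5, 2, 1, 5, 6, 5, 3, 4, 3, 2, 7
Reverse-coded (reverse-coded value = 8 − response):
  item 3: 8 − 2 = 6
  item 4: 8 − 1 = 7
  item 8: 8 − 3 = 5
Scored: 3, 5, 6, 7, 5, 6, 5, 5, 4, 3, 2, 7
Total = 58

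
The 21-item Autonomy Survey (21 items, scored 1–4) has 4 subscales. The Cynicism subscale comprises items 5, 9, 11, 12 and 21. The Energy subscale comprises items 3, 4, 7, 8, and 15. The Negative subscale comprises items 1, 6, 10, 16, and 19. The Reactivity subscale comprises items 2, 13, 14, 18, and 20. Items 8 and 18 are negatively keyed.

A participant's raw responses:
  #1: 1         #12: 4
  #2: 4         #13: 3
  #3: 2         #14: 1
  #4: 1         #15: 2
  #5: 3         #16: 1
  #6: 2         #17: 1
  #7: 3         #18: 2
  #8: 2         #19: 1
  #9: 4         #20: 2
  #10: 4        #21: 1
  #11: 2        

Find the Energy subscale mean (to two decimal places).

2.20

Energy items: 3, 4, 7, 8, 15.
Of these, item 8 is negatively keyed; reversed = (1+4) − raw = 5 − raw.
  item 3: 2
  item 4: 1
  item 7: 3
  item 8: 5 − 2 = 3
  item 15: 2
Sum = 2 + 1 + 3 + 3 + 2 = 11
Mean = 11 / 5 = 2.20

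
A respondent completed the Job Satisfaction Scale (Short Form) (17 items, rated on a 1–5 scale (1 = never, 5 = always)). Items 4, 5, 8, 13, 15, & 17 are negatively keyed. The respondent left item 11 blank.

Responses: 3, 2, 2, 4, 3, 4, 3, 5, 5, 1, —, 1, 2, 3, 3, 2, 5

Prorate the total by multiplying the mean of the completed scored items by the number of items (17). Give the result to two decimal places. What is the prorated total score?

Reverse-coded (on a 1–5 scale, reversed = 6 − raw):
  item 4: 6 − 4 = 2
  item 5: 6 − 3 = 3
  item 8: 6 − 5 = 1
  item 13: 6 − 2 = 4
  item 15: 6 − 3 = 3
  item 17: 6 − 5 = 1
Completed scored items (16 of 17): 3, 2, 2, 2, 3, 4, 3, 1, 5, 1, 1, 4, 3, 3, 2, 1; sum = 40.
Person mean = 40 / 16 ≈ 2.5000
Prorated total = (40 / 16) × 17 = 42.50 (to 2 dp)

42.50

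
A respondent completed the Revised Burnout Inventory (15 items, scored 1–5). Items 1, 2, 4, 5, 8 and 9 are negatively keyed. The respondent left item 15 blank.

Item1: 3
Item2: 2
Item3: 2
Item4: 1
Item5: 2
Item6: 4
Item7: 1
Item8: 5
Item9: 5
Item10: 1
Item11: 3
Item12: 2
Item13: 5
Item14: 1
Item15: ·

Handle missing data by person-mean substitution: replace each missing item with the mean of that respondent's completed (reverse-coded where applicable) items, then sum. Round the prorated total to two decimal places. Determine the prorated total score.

Reverse-coded (on a 1–5 scale, reversed = 6 − raw):
  item 1: 6 − 3 = 3
  item 2: 6 − 2 = 4
  item 4: 6 − 1 = 5
  item 5: 6 − 2 = 4
  item 8: 6 − 5 = 1
  item 9: 6 − 5 = 1
Completed scored items (14 of 15): 3, 4, 2, 5, 4, 4, 1, 1, 1, 1, 3, 2, 5, 1; sum = 37.
Person mean = 37 / 14 ≈ 2.6429
Prorated total = (37 / 14) × 15 = 39.64 (to 2 dp)

39.64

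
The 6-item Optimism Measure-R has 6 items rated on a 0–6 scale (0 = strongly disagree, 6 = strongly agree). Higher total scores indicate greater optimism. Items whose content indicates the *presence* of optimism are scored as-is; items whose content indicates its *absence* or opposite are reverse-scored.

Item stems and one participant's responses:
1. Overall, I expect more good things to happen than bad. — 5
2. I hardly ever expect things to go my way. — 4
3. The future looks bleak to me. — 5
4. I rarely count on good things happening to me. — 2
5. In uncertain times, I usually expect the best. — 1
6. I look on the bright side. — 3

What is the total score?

Items 2, 3, 4 describe the absence/opposite of optimism → reverse-score.
reversed = (0+6) − raw = 6 − raw.
  item 1: 5
  item 2: 6 − 4 = 2
  item 3: 6 − 5 = 1
  item 4: 6 − 2 = 4
  item 5: 1
  item 6: 3
Total = 5 + 2 + 1 + 4 + 1 + 3 = 16

16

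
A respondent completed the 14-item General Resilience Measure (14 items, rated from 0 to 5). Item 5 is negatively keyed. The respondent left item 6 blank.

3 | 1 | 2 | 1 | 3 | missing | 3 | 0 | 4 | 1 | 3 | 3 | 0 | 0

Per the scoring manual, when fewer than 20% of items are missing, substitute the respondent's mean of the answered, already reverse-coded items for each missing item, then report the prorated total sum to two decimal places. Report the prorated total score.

Reverse-coded (reverse-coded value = 5 − response):
  item 5: 5 − 3 = 2
Completed scored items (13 of 14): 3, 1, 2, 1, 2, 3, 0, 4, 1, 3, 3, 0, 0; sum = 23.
Person mean = 23 / 13 ≈ 1.7692
Prorated total = (23 / 13) × 14 = 24.77 (to 2 dp)

24.77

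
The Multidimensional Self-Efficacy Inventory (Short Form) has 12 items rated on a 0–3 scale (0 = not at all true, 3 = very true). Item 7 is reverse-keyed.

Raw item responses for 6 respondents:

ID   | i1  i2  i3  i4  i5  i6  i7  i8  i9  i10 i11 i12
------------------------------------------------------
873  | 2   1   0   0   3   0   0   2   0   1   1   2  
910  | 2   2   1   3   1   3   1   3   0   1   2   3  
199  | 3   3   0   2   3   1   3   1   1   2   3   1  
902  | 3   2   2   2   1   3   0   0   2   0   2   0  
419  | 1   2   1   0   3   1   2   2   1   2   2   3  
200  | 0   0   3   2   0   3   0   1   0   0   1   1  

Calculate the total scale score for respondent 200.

14

Respondent 200 raw: 0, 0, 3, 2, 0, 3, 0, 1, 0, 0, 1, 1.
Reverse-coded (reverse-coded value = 3 − response):
  item 1: 0
  item 2: 0
  item 3: 3
  item 4: 2
  item 5: 0
  item 6: 3
  item 7: 3 − 0 = 3
  item 8: 1
  item 9: 0
  item 10: 0
  item 11: 1
  item 12: 1
Sum = 0 + 0 + 3 + 2 + 0 + 3 + 3 + 1 + 0 + 0 + 1 + 1 = 14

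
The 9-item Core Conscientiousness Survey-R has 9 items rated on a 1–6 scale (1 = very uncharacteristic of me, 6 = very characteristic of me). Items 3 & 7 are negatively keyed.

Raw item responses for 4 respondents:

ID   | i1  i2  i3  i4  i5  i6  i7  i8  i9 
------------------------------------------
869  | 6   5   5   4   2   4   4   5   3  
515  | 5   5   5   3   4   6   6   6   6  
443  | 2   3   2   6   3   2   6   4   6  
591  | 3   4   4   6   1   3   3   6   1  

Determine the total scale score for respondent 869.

Respondent 869 raw: 6, 5, 5, 4, 2, 4, 4, 5, 3.
Reverse-coded (on a 1–6 scale, reversed = 7 − raw):
  item 1: 6
  item 2: 5
  item 3: 7 − 5 = 2
  item 4: 4
  item 5: 2
  item 6: 4
  item 7: 7 − 4 = 3
  item 8: 5
  item 9: 3
Sum = 6 + 5 + 2 + 4 + 2 + 4 + 3 + 5 + 3 = 34

34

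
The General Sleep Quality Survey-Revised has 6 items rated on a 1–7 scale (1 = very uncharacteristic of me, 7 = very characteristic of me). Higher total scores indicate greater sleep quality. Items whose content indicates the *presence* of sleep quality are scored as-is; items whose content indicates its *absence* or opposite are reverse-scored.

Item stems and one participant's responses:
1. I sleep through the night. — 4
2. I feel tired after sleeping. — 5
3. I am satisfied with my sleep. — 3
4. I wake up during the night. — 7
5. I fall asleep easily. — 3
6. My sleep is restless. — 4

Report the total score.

18

Items 2, 4, 6 describe the absence/opposite of sleep quality → reverse-score.
reverse-coded value = 8 − response.
  item 1: 4
  item 2: 8 − 5 = 3
  item 3: 3
  item 4: 8 − 7 = 1
  item 5: 3
  item 6: 8 − 4 = 4
Total = 4 + 3 + 3 + 1 + 3 + 4 = 18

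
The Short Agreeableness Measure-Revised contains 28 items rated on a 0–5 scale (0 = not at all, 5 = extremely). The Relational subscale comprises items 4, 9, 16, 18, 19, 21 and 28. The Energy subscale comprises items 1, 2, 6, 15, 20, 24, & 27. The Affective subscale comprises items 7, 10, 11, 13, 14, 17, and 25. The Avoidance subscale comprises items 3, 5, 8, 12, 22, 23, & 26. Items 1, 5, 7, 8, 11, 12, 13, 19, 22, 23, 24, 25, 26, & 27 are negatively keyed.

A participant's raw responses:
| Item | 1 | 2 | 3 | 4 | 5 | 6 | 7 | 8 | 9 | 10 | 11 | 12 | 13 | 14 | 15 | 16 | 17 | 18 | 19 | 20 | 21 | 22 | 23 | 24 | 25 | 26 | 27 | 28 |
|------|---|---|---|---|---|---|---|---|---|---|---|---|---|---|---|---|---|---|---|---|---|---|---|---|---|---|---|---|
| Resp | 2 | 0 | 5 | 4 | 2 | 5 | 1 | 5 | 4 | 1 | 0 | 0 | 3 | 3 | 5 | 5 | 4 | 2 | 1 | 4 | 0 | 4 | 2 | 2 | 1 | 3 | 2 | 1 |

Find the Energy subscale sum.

23

Energy items: 1, 2, 6, 15, 20, 24, 27.
Of these, items 1, 24, and 27 are negatively keyed; reversed = (0+5) − raw = 5 − raw.
  item 1: 5 − 2 = 3
  item 2: 0
  item 6: 5
  item 15: 5
  item 20: 4
  item 24: 5 − 2 = 3
  item 27: 5 − 2 = 3
Sum = 3 + 0 + 5 + 5 + 4 + 3 + 3 = 23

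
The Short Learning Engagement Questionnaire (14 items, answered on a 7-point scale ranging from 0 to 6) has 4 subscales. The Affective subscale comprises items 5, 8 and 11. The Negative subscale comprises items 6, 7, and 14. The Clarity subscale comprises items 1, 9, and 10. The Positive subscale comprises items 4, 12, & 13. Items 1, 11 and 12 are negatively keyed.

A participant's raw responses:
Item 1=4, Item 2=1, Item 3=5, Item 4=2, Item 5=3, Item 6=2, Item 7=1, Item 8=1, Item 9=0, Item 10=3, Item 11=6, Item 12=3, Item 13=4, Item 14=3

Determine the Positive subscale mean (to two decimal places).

3.00

Positive items: 4, 12, 13.
Of these, item 12 is negatively keyed; on a 0–6 scale, reversed = 6 − raw.
  item 4: 2
  item 12: 6 − 3 = 3
  item 13: 4
Sum = 2 + 3 + 4 = 9
Mean = 9 / 3 = 3.00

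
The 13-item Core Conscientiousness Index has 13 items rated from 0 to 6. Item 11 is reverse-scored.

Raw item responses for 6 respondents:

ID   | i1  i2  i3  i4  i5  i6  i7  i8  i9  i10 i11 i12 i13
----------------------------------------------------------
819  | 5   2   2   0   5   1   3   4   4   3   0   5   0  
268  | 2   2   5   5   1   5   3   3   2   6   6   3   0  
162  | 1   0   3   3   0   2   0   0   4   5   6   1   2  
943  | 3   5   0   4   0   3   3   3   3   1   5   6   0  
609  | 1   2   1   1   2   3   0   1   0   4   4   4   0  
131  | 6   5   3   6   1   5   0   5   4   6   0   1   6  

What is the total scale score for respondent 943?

Respondent 943 raw: 3, 5, 0, 4, 0, 3, 3, 3, 3, 1, 5, 6, 0.
Reverse-coded (reverse-coded value = 6 − response):
  item 1: 3
  item 2: 5
  item 3: 0
  item 4: 4
  item 5: 0
  item 6: 3
  item 7: 3
  item 8: 3
  item 9: 3
  item 10: 1
  item 11: 6 − 5 = 1
  item 12: 6
  item 13: 0
Sum = 3 + 5 + 0 + 4 + 0 + 3 + 3 + 3 + 3 + 1 + 1 + 6 + 0 = 32

32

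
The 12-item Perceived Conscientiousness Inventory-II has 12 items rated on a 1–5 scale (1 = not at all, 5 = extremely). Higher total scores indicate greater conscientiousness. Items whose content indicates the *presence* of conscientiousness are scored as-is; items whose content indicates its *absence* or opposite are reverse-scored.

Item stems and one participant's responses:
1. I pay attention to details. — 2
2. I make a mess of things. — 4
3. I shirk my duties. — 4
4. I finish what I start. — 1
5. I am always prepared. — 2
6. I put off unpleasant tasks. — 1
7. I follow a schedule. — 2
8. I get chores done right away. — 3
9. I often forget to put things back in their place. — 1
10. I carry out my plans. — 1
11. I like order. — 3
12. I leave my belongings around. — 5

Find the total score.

Items 2, 3, 6, 9, 12 describe the absence/opposite of conscientiousness → reverse-score.
reverse-coded value = 6 − response.
  item 1: 2
  item 2: 6 − 4 = 2
  item 3: 6 − 4 = 2
  item 4: 1
  item 5: 2
  item 6: 6 − 1 = 5
  item 7: 2
  item 8: 3
  item 9: 6 − 1 = 5
  item 10: 1
  item 11: 3
  item 12: 6 − 5 = 1
Total = 2 + 2 + 2 + 1 + 2 + 5 + 2 + 3 + 5 + 1 + 3 + 1 = 29

29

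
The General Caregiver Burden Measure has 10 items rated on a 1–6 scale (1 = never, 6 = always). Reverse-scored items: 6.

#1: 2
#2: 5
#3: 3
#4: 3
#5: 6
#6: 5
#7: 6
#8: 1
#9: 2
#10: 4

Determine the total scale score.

Reverse-scored items use 7 − raw:
  item 6: 7 − 5 = 2
After reverse-coding: 2, 5, 3, 3, 6, 2, 6, 1, 2, 4
Total = 2 + 5 + 3 + 3 + 6 + 2 + 6 + 1 + 2 + 4 = 34

34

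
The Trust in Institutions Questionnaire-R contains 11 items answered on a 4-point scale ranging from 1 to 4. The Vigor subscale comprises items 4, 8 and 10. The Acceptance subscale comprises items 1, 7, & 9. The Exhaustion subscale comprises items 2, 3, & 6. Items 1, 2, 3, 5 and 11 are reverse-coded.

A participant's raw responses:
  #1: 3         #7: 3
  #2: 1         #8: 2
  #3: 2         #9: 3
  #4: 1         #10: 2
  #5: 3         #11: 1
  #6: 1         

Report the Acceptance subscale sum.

Acceptance items: 1, 7, 9.
Of these, item 1 is reverse-coded; reversed = (1+4) − raw = 5 − raw.
  item 1: 5 − 3 = 2
  item 7: 3
  item 9: 3
Sum = 2 + 3 + 3 = 8

8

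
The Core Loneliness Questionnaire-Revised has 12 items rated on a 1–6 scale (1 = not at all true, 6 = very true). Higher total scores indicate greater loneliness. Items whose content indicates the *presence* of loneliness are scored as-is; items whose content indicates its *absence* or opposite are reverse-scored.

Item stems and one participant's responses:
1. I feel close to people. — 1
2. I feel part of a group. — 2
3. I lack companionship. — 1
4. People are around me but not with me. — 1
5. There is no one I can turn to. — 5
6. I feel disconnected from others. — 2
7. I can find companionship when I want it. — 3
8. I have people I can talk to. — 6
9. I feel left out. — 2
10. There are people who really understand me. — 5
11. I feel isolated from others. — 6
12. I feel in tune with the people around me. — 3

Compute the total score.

39

Items 1, 2, 7, 8, 10, 12 describe the absence/opposite of loneliness → reverse-score.
on a 1–6 scale, reversed = 7 − raw.
  item 1: 7 − 1 = 6
  item 2: 7 − 2 = 5
  item 3: 1
  item 4: 1
  item 5: 5
  item 6: 2
  item 7: 7 − 3 = 4
  item 8: 7 − 6 = 1
  item 9: 2
  item 10: 7 − 5 = 2
  item 11: 6
  item 12: 7 − 3 = 4
Total = 6 + 5 + 1 + 1 + 5 + 2 + 4 + 1 + 2 + 2 + 6 + 4 = 39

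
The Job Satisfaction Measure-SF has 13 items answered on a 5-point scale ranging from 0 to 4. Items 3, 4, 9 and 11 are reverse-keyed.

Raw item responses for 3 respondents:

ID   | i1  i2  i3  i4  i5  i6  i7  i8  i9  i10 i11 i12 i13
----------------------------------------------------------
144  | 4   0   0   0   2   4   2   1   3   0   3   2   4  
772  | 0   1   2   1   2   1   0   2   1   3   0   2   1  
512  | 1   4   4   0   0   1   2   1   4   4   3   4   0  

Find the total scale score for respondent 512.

22

Respondent 512 raw: 1, 4, 4, 0, 0, 1, 2, 1, 4, 4, 3, 4, 0.
Reverse-coded (reverse-coded value = 4 − response):
  item 1: 1
  item 2: 4
  item 3: 4 − 4 = 0
  item 4: 4 − 0 = 4
  item 5: 0
  item 6: 1
  item 7: 2
  item 8: 1
  item 9: 4 − 4 = 0
  item 10: 4
  item 11: 4 − 3 = 1
  item 12: 4
  item 13: 0
Sum = 1 + 4 + 0 + 4 + 0 + 1 + 2 + 1 + 0 + 4 + 1 + 4 + 0 = 22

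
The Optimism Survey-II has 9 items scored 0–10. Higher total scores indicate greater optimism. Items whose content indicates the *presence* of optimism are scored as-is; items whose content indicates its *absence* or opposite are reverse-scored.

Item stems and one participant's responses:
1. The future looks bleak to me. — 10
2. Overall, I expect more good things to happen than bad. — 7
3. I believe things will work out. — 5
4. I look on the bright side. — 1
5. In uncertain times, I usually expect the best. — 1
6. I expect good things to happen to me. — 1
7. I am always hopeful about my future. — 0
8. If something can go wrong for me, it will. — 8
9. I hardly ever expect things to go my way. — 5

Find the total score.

Items 1, 8, 9 describe the absence/opposite of optimism → reverse-score.
reverse-coded value = 10 − response.
  item 1: 10 − 10 = 0
  item 2: 7
  item 3: 5
  item 4: 1
  item 5: 1
  item 6: 1
  item 7: 0
  item 8: 10 − 8 = 2
  item 9: 10 − 5 = 5
Total = 0 + 7 + 5 + 1 + 1 + 1 + 0 + 2 + 5 = 22

22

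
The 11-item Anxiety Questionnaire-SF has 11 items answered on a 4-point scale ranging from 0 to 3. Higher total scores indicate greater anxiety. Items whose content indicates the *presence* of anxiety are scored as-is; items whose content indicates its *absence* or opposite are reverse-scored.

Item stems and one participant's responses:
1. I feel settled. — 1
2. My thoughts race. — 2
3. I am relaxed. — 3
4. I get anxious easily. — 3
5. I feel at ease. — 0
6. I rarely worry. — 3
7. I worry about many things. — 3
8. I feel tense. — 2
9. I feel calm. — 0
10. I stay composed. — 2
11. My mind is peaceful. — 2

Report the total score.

20

Items 1, 3, 5, 6, 9, 10, 11 describe the absence/opposite of anxiety → reverse-score.
on a 0–3 scale, reversed = 3 − raw.
  item 1: 3 − 1 = 2
  item 2: 2
  item 3: 3 − 3 = 0
  item 4: 3
  item 5: 3 − 0 = 3
  item 6: 3 − 3 = 0
  item 7: 3
  item 8: 2
  item 9: 3 − 0 = 3
  item 10: 3 − 2 = 1
  item 11: 3 − 2 = 1
Total = 2 + 2 + 0 + 3 + 3 + 0 + 3 + 2 + 3 + 1 + 1 = 20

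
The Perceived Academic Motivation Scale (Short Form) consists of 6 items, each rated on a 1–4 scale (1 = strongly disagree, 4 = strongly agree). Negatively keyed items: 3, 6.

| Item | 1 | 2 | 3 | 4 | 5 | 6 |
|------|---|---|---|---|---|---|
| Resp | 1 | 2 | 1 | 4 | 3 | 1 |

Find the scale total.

Reversing items 3 & 6 with 5 − raw:
Total = 1 + 2 + (5−1) + 4 + 3 + (5−1)
      = 1 + 2 + 4 + 4 + 3 + 4 = 18

18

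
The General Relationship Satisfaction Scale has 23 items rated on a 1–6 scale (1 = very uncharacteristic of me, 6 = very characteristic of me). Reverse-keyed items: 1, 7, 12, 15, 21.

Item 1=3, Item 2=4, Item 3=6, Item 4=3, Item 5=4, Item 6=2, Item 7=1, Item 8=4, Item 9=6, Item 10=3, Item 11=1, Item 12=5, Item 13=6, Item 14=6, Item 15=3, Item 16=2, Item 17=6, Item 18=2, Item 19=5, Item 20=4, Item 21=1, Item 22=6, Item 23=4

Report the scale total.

Reversing items 1, 7, 12, 15 and 21 with 7 − raw:
Total = (7−3) + 4 + 6 + 3 + 4 + 2 + (7−1) + 4 + 6 + 3 + 1 + (7−5) + 6 + 6 + (7−3) + 2 + 6 + 2 + 5 + 4 + (7−1) + 6 + 4
      = 4 + 4 + 6 + 3 + 4 + 2 + 6 + 4 + 6 + 3 + 1 + 2 + 6 + 6 + 4 + 2 + 6 + 2 + 5 + 4 + 6 + 6 + 4 = 96

96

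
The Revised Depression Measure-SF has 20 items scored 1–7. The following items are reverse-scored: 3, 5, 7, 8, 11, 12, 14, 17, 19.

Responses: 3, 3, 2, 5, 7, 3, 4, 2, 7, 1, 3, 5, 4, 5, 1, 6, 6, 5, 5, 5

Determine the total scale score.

Raw sum = 82. Reverse-scored items: 3, 5, 7, 8, 11, 12, 14, 17, 19; their raw sum = 39.
Each reversal replaces raw with 8 − raw, changing the total by 8 − 2·raw per item.
Total = 82 + 9·8 − 2·39 = 82 + 72 − 78 = 76

76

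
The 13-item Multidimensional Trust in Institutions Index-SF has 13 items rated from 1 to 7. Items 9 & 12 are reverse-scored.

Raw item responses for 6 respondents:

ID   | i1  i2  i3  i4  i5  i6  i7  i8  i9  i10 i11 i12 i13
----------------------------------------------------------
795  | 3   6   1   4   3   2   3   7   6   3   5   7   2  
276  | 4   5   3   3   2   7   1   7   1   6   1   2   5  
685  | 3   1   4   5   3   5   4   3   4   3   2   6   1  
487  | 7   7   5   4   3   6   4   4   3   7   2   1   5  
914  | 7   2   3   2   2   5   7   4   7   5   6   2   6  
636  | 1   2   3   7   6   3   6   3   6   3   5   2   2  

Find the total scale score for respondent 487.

66

Respondent 487 raw: 7, 7, 5, 4, 3, 6, 4, 4, 3, 7, 2, 1, 5.
Reverse-coded (reverse-coded value = 8 − response):
  item 1: 7
  item 2: 7
  item 3: 5
  item 4: 4
  item 5: 3
  item 6: 6
  item 7: 4
  item 8: 4
  item 9: 8 − 3 = 5
  item 10: 7
  item 11: 2
  item 12: 8 − 1 = 7
  item 13: 5
Sum = 7 + 7 + 5 + 4 + 3 + 6 + 4 + 4 + 5 + 7 + 2 + 7 + 5 = 66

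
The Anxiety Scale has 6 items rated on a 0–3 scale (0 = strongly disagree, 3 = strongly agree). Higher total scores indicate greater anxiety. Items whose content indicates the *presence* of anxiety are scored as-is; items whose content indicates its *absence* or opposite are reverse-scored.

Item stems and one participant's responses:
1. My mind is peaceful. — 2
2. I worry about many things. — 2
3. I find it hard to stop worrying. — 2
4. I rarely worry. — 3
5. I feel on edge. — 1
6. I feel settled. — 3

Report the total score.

Items 1, 4, 6 describe the absence/opposite of anxiety → reverse-score.
on a 0–3 scale, reversed = 3 − raw.
  item 1: 3 − 2 = 1
  item 2: 2
  item 3: 2
  item 4: 3 − 3 = 0
  item 5: 1
  item 6: 3 − 3 = 0
Total = 1 + 2 + 2 + 0 + 1 + 0 = 6

6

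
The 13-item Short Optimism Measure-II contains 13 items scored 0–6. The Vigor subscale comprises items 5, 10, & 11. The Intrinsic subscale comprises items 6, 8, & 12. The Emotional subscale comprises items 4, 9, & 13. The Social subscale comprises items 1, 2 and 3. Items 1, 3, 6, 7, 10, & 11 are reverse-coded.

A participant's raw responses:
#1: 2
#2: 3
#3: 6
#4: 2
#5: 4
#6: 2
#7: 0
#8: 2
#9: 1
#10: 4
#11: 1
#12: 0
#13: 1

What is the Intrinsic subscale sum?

Intrinsic items: 6, 8, 12.
Of these, item 6 is reverse-coded; reversed = (0+6) − raw = 6 − raw.
  item 6: 6 − 2 = 4
  item 8: 2
  item 12: 0
Sum = 4 + 2 + 0 = 6

6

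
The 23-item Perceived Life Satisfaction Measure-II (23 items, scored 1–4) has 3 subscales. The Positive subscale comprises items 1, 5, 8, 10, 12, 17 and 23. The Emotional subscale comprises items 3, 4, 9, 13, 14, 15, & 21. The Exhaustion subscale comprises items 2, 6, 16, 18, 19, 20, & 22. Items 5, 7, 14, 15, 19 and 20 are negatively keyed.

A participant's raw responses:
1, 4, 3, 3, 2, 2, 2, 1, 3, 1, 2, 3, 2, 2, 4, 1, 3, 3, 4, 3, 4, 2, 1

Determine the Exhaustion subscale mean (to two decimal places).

2.14

Exhaustion items: 2, 6, 16, 18, 19, 20, 22.
Of these, items 19 & 20 are negatively keyed; reversed = (1+4) − raw = 5 − raw.
  item 2: 4
  item 6: 2
  item 16: 1
  item 18: 3
  item 19: 5 − 4 = 1
  item 20: 5 − 3 = 2
  item 22: 2
Sum = 4 + 2 + 1 + 3 + 1 + 2 + 2 = 15
Mean = 15 / 7 = 2.14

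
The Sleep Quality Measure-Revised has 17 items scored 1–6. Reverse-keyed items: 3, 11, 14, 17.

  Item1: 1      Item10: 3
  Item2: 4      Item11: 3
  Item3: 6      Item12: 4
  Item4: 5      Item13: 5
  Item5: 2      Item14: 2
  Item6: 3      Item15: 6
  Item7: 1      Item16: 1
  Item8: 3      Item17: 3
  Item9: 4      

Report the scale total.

56

Reverse-keyed items use 7 − raw:
  item 3: 7 − 6 = 1
  item 11: 7 − 3 = 4
  item 14: 7 − 2 = 5
  item 17: 7 − 3 = 4
Scored items: 1, 4, 1, 5, 2, 3, 1, 3, 4, 3, 4, 4, 5, 5, 6, 1, 4
Total = 1 + 4 + 1 + 5 + 2 + 3 + 1 + 3 + 4 + 3 + 4 + 4 + 5 + 5 + 6 + 1 + 4 = 56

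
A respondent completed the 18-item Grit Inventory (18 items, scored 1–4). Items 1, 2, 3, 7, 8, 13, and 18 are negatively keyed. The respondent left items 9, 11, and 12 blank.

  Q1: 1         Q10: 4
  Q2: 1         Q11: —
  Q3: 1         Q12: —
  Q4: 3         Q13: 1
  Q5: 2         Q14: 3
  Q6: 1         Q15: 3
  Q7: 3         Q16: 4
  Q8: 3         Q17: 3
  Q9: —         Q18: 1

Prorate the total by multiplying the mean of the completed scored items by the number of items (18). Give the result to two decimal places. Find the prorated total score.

Reverse-coded (reverse-coded value = 5 − response):
  item 1: 5 − 1 = 4
  item 2: 5 − 1 = 4
  item 3: 5 − 1 = 4
  item 7: 5 − 3 = 2
  item 8: 5 − 3 = 2
  item 13: 5 − 1 = 4
  item 18: 5 − 1 = 4
Completed scored items (15 of 18): 4, 4, 4, 3, 2, 1, 2, 2, 4, 4, 3, 3, 4, 3, 4; sum = 47.
Person mean = 47 / 15 ≈ 3.1333
Prorated total = (47 / 15) × 18 = 56.40 (to 2 dp)

56.40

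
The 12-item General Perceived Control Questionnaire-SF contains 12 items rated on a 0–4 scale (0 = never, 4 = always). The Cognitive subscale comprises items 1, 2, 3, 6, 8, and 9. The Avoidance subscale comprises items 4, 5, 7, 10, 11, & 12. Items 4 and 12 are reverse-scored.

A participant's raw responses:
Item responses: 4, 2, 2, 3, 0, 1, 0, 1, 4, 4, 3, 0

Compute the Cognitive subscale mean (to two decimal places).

2.33

Cognitive items: 1, 2, 3, 6, 8, 9.
  item 1: 4
  item 2: 2
  item 3: 2
  item 6: 1
  item 8: 1
  item 9: 4
Sum = 4 + 2 + 2 + 1 + 1 + 4 = 14
Mean = 14 / 6 = 2.33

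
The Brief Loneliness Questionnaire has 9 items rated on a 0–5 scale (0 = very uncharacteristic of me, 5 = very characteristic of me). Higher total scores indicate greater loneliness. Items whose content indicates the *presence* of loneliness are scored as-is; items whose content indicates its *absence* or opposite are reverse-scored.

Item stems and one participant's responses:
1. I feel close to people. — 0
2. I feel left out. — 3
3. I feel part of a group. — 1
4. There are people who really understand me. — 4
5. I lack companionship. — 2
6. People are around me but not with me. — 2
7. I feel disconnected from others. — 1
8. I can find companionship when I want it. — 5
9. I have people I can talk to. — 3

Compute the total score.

20

Items 1, 3, 4, 8, 9 describe the absence/opposite of loneliness → reverse-score.
reversed = (0+5) − raw = 5 − raw.
  item 1: 5 − 0 = 5
  item 2: 3
  item 3: 5 − 1 = 4
  item 4: 5 − 4 = 1
  item 5: 2
  item 6: 2
  item 7: 1
  item 8: 5 − 5 = 0
  item 9: 5 − 3 = 2
Total = 5 + 3 + 4 + 1 + 2 + 2 + 1 + 0 + 2 = 20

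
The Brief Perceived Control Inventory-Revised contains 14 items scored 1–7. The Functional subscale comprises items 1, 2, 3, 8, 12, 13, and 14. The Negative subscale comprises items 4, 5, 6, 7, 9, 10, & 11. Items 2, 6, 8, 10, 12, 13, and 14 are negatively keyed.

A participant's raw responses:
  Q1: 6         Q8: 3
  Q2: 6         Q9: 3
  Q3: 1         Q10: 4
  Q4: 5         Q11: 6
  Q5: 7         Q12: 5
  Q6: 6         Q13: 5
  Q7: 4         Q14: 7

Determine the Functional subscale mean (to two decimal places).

3.00

Functional items: 1, 2, 3, 8, 12, 13, 14.
Of these, items 2, 8, 12, 13, & 14 are negatively keyed; reverse-coded value = 8 − response.
  item 1: 6
  item 2: 8 − 6 = 2
  item 3: 1
  item 8: 8 − 3 = 5
  item 12: 8 − 5 = 3
  item 13: 8 − 5 = 3
  item 14: 8 − 7 = 1
Sum = 6 + 2 + 1 + 5 + 3 + 3 + 1 = 21
Mean = 21 / 7 = 3.00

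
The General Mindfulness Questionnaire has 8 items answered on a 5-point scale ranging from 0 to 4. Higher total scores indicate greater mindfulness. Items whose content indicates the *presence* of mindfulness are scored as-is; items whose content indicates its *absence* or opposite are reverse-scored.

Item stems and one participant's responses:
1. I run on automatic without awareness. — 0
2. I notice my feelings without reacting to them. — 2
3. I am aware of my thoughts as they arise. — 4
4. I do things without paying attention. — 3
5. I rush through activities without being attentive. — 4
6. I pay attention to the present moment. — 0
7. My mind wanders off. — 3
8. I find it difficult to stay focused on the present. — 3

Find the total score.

13

Items 1, 4, 5, 7, 8 describe the absence/opposite of mindfulness → reverse-score.
reverse-coded value = 4 − response.
  item 1: 4 − 0 = 4
  item 2: 2
  item 3: 4
  item 4: 4 − 3 = 1
  item 5: 4 − 4 = 0
  item 6: 0
  item 7: 4 − 3 = 1
  item 8: 4 − 3 = 1
Total = 4 + 2 + 4 + 1 + 0 + 0 + 1 + 1 = 13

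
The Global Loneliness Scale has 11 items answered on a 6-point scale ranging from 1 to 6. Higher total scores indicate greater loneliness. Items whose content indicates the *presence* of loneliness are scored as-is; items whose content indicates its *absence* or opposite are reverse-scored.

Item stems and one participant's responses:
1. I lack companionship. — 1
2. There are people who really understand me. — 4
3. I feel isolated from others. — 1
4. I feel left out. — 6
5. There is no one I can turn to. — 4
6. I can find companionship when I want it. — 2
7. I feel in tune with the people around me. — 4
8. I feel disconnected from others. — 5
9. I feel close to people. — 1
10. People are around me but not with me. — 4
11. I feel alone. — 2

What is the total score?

Items 2, 6, 7, 9 describe the absence/opposite of loneliness → reverse-score.
reverse-coded value = 7 − response.
  item 1: 1
  item 2: 7 − 4 = 3
  item 3: 1
  item 4: 6
  item 5: 4
  item 6: 7 − 2 = 5
  item 7: 7 − 4 = 3
  item 8: 5
  item 9: 7 − 1 = 6
  item 10: 4
  item 11: 2
Total = 1 + 3 + 1 + 6 + 4 + 5 + 3 + 5 + 6 + 4 + 2 = 40

40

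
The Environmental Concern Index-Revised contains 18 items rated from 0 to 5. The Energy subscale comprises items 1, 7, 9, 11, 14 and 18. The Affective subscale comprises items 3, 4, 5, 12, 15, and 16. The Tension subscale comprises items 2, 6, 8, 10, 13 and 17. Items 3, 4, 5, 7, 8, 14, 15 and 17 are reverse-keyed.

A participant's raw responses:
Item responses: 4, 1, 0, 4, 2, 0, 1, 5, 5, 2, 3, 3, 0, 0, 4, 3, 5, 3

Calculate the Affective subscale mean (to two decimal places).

Affective items: 3, 4, 5, 12, 15, 16.
Of these, items 3, 4, 5, & 15 are reverse-keyed; reverse-coded value = 5 − response.
  item 3: 5 − 0 = 5
  item 4: 5 − 4 = 1
  item 5: 5 − 2 = 3
  item 12: 3
  item 15: 5 − 4 = 1
  item 16: 3
Sum = 5 + 1 + 3 + 3 + 1 + 3 = 16
Mean = 16 / 6 = 2.67

2.67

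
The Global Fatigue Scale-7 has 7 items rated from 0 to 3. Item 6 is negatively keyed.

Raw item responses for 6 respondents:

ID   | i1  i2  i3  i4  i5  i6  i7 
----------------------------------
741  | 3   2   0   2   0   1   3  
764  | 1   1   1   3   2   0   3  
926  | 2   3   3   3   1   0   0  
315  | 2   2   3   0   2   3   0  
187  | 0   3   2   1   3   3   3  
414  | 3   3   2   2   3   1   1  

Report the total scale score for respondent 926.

15

Respondent 926 raw: 2, 3, 3, 3, 1, 0, 0.
Reverse-coded (reversed = (0+3) − raw = 3 − raw):
  item 1: 2
  item 2: 3
  item 3: 3
  item 4: 3
  item 5: 1
  item 6: 3 − 0 = 3
  item 7: 0
Sum = 2 + 3 + 3 + 3 + 1 + 3 + 0 = 15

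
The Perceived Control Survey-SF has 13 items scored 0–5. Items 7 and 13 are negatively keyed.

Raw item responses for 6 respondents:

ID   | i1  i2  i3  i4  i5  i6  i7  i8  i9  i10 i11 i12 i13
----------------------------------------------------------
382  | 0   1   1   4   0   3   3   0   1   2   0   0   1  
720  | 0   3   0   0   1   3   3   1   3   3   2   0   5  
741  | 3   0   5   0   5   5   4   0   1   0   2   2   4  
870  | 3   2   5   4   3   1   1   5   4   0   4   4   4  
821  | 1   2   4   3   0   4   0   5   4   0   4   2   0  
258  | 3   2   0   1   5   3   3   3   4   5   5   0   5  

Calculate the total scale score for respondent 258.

33

Respondent 258 raw: 3, 2, 0, 1, 5, 3, 3, 3, 4, 5, 5, 0, 5.
Reverse-coded (reversed = (0+5) − raw = 5 − raw):
  item 1: 3
  item 2: 2
  item 3: 0
  item 4: 1
  item 5: 5
  item 6: 3
  item 7: 5 − 3 = 2
  item 8: 3
  item 9: 4
  item 10: 5
  item 11: 5
  item 12: 0
  item 13: 5 − 5 = 0
Sum = 3 + 2 + 0 + 1 + 5 + 3 + 2 + 3 + 4 + 5 + 5 + 0 + 0 = 33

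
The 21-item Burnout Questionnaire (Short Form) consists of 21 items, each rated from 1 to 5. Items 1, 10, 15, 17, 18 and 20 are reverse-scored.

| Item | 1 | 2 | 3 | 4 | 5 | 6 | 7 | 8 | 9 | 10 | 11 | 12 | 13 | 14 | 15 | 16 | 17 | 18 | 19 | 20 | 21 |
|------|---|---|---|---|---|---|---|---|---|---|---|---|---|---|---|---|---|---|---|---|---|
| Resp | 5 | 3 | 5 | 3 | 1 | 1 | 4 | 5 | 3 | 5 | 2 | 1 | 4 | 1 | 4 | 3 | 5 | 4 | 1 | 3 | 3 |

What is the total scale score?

Reversing items 1, 10, 15, 17, 18, and 20 with 6 − raw:
Total = (6−5) + 3 + 5 + 3 + 1 + 1 + 4 + 5 + 3 + (6−5) + 2 + 1 + 4 + 1 + (6−4) + 3 + (6−5) + (6−4) + 1 + (6−3) + 3
      = 1 + 3 + 5 + 3 + 1 + 1 + 4 + 5 + 3 + 1 + 2 + 1 + 4 + 1 + 2 + 3 + 1 + 2 + 1 + 3 + 3 = 50

50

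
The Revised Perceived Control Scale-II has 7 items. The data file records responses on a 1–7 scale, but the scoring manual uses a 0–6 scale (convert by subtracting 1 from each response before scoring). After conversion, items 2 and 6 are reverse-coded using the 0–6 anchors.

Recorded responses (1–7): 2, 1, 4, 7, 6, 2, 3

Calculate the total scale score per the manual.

Convert to 0–6: 1, 0, 3, 6, 5, 1, 2
Reverse-coded (on a 0–6 scale, reversed = 6 − raw):
  item 2: 6 − 0 = 6
  item 6: 6 − 1 = 5
Scored: 1, 6, 3, 6, 5, 5, 2
Total = 28

28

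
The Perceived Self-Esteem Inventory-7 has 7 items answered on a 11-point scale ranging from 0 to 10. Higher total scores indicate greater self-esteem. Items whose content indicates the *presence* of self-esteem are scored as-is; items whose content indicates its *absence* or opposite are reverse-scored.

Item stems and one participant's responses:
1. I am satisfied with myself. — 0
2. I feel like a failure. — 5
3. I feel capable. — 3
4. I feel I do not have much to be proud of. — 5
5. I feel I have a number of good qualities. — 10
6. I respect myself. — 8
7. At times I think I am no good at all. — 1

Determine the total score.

Items 2, 4, 7 describe the absence/opposite of self-esteem → reverse-score.
on a 0–10 scale, reversed = 10 − raw.
  item 1: 0
  item 2: 10 − 5 = 5
  item 3: 3
  item 4: 10 − 5 = 5
  item 5: 10
  item 6: 8
  item 7: 10 − 1 = 9
Total = 0 + 5 + 3 + 5 + 10 + 8 + 9 = 40

40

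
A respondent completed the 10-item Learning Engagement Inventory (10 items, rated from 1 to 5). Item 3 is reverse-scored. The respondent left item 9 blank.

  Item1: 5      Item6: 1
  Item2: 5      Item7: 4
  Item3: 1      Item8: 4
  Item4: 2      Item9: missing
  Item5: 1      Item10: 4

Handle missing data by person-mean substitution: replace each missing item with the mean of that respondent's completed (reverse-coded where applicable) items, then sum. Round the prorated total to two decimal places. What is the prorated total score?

Reverse-coded (reverse-coded value = 6 − response):
  item 3: 6 − 1 = 5
Completed scored items (9 of 10): 5, 5, 5, 2, 1, 1, 4, 4, 4; sum = 31.
Person mean = 31 / 9 ≈ 3.4444
Prorated total = (31 / 9) × 10 = 34.44 (to 2 dp)

34.44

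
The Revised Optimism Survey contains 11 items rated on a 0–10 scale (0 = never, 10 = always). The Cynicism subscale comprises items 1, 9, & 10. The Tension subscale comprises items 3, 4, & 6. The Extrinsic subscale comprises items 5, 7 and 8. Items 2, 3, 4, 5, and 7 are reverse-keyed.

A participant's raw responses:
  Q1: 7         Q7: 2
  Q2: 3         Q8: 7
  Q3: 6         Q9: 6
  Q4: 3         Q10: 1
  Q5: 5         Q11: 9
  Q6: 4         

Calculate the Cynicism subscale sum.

Cynicism items: 1, 9, 10.
  item 1: 7
  item 9: 6
  item 10: 1
Sum = 7 + 6 + 1 = 14

14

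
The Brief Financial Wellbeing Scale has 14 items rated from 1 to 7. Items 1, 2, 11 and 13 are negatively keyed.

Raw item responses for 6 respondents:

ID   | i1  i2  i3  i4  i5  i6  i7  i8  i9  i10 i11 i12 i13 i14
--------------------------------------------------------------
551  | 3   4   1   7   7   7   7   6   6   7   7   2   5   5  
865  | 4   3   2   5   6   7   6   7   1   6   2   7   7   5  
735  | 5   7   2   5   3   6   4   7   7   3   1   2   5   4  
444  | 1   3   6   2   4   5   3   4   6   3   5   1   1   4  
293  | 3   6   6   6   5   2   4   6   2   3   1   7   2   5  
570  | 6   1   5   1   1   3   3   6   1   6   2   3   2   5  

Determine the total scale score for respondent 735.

57

Respondent 735 raw: 5, 7, 2, 5, 3, 6, 4, 7, 7, 3, 1, 2, 5, 4.
Reverse-coded (reverse-coded value = 8 − response):
  item 1: 8 − 5 = 3
  item 2: 8 − 7 = 1
  item 3: 2
  item 4: 5
  item 5: 3
  item 6: 6
  item 7: 4
  item 8: 7
  item 9: 7
  item 10: 3
  item 11: 8 − 1 = 7
  item 12: 2
  item 13: 8 − 5 = 3
  item 14: 4
Sum = 3 + 1 + 2 + 5 + 3 + 6 + 4 + 7 + 7 + 3 + 7 + 2 + 3 + 4 = 57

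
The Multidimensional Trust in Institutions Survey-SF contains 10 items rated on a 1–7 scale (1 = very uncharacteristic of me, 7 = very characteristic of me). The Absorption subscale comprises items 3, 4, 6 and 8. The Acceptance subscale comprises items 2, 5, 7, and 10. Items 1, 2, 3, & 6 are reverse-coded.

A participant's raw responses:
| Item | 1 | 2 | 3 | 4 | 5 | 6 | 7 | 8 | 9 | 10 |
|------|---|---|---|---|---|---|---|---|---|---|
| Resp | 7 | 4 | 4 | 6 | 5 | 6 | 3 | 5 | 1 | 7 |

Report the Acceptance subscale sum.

Acceptance items: 2, 5, 7, 10.
Of these, item 2 is reverse-coded; reverse-coded value = 8 − response.
  item 2: 8 − 4 = 4
  item 5: 5
  item 7: 3
  item 10: 7
Sum = 4 + 5 + 3 + 7 = 19

19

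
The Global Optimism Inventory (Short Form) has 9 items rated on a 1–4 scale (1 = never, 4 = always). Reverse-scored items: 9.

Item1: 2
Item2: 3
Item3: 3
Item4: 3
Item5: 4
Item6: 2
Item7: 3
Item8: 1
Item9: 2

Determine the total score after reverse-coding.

24

Apply reverse scoring (on a 1–4 scale, reversed = 5 − raw):
  item 9: 5 − 2 = 3
Scored responses: 2, 3, 3, 3, 4, 2, 3, 1, 3
Total = 2 + 3 + 3 + 3 + 4 + 2 + 3 + 1 + 3 = 24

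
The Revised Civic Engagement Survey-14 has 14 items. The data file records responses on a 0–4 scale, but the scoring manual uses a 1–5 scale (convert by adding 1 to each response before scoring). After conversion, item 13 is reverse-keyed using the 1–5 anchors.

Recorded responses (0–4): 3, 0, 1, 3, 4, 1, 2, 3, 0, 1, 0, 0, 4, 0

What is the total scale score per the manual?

32

Convert to 1–5: 4, 1, 2, 4, 5, 2, 3, 4, 1, 2, 1, 1, 5, 1
Reverse-coded (on a 1–5 scale, reversed = 6 − raw):
  item 13: 6 − 5 = 1
Scored: 4, 1, 2, 4, 5, 2, 3, 4, 1, 2, 1, 1, 1, 1
Total = 32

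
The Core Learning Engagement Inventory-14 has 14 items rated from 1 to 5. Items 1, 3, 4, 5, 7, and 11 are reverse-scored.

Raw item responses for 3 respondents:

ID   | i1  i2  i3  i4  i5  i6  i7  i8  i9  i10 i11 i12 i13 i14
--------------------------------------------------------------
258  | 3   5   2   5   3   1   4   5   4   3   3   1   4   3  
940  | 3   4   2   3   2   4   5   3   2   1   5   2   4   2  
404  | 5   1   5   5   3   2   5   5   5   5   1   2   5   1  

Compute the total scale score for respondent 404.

38

Respondent 404 raw: 5, 1, 5, 5, 3, 2, 5, 5, 5, 5, 1, 2, 5, 1.
Reverse-coded (reversed = (1+5) − raw = 6 − raw):
  item 1: 6 − 5 = 1
  item 2: 1
  item 3: 6 − 5 = 1
  item 4: 6 − 5 = 1
  item 5: 6 − 3 = 3
  item 6: 2
  item 7: 6 − 5 = 1
  item 8: 5
  item 9: 5
  item 10: 5
  item 11: 6 − 1 = 5
  item 12: 2
  item 13: 5
  item 14: 1
Sum = 1 + 1 + 1 + 1 + 3 + 2 + 1 + 5 + 5 + 5 + 5 + 2 + 5 + 1 = 38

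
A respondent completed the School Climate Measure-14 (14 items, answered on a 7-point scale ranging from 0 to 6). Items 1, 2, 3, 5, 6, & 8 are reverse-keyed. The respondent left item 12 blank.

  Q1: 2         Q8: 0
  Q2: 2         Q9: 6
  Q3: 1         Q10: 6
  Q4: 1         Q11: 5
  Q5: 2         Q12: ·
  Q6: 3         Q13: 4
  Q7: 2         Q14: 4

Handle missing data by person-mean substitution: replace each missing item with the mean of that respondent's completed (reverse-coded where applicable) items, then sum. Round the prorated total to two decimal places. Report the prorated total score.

58.15

Reverse-coded (on a 0–6 scale, reversed = 6 − raw):
  item 1: 6 − 2 = 4
  item 2: 6 − 2 = 4
  item 3: 6 − 1 = 5
  item 5: 6 − 2 = 4
  item 6: 6 − 3 = 3
  item 8: 6 − 0 = 6
Completed scored items (13 of 14): 4, 4, 5, 1, 4, 3, 2, 6, 6, 6, 5, 4, 4; sum = 54.
Person mean = 54 / 13 ≈ 4.1538
Prorated total = (54 / 13) × 14 = 58.15 (to 2 dp)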